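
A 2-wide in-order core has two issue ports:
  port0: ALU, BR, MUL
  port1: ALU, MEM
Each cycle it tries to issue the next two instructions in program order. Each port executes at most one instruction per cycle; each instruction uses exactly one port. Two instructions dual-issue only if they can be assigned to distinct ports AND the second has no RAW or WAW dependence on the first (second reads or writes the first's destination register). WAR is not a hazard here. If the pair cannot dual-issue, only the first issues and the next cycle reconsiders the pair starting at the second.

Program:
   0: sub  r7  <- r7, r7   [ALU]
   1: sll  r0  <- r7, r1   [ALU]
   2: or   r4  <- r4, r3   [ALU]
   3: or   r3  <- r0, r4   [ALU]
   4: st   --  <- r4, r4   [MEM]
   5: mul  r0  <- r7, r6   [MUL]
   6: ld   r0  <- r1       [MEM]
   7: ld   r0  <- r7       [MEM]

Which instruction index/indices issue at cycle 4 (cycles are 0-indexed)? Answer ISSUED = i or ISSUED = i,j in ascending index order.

  cy0 -> i0 (sub.ALU) RAW r7
  cy1 -> i1+i2 (sll.ALU/or.ALU) dual
  cy2 -> i3+i4 (or.ALU/st.MEM) dual
  cy3 -> i5 (mul.MUL) WAW r0
  cy4 -> i6 (ld.MEM) no-port MEM/MEM
  cy5 -> i7 (ld.MEM) tail

ISSUED = 6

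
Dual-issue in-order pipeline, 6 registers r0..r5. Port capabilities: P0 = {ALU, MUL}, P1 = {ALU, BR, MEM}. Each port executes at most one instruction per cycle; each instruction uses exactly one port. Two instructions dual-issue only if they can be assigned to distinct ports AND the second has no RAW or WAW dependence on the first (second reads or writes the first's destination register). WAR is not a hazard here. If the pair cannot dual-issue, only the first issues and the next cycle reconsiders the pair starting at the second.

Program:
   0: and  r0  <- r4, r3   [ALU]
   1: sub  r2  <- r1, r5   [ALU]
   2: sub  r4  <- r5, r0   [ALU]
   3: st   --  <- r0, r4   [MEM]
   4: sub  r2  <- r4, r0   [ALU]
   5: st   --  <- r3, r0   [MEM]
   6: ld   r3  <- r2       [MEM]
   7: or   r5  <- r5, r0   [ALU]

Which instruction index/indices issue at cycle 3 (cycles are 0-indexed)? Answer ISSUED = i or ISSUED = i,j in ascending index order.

[0] i0/i1  and.ALU+sub.ALU  -- dual
[1] i2  sub.ALU  -- RAW r4
[2] i3/i4  st.MEM+sub.ALU  -- dual
[3] i5  st.MEM  -- no-port MEM/MEM
[4] i6/i7  ld.MEM+or.ALU  -- dual

ISSUED = 5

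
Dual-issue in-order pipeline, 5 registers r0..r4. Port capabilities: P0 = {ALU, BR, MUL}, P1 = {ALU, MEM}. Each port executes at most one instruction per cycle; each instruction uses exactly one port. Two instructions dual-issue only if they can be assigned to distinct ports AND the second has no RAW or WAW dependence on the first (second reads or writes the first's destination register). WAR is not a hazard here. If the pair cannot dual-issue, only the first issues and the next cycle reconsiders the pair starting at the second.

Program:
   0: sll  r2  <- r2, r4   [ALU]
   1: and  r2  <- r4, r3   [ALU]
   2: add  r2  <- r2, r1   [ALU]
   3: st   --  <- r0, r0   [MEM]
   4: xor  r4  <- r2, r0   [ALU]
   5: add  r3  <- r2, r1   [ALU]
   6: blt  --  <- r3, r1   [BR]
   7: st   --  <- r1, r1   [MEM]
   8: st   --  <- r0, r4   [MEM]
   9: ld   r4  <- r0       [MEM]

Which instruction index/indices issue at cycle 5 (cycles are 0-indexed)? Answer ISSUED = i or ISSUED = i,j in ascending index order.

  cy0 -> i0 (sll) WAW r2
  cy1 -> i1 (and) RAW+WAW r2
  cy2 -> i2+i3 (add/st) dual
  cy3 -> i4+i5 (xor/add) dual
  cy4 -> i6+i7 (blt/st) dual
  cy5 -> i8 (st) no-port MEM/MEM
  cy6 -> i9 (ld) tail

ISSUED = 8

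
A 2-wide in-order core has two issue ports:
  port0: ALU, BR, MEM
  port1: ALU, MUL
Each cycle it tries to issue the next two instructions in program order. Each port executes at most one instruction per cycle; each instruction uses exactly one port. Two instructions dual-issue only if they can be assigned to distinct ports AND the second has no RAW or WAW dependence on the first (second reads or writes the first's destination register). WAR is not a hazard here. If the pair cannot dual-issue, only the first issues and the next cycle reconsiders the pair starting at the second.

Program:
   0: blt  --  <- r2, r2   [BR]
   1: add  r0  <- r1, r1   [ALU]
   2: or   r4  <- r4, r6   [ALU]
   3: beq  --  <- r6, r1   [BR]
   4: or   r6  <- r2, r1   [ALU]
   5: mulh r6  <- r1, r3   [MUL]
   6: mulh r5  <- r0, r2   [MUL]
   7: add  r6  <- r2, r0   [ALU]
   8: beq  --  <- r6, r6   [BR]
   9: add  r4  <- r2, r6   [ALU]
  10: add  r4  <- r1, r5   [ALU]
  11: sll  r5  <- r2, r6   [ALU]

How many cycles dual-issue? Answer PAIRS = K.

#0 head=0: blt/add i0,i1 2-wide
#1 head=2: or/beq i2,i3 2-wide
#2 head=4: or i4 WAW r6
#3 head=5: mulh i5 no-port MUL/MUL
#4 head=6: mulh/add i6,i7 2-wide
#5 head=8: beq/add i8,i9 2-wide
#6 head=10: add/sll i10,i11 2-wide

PAIRS = 5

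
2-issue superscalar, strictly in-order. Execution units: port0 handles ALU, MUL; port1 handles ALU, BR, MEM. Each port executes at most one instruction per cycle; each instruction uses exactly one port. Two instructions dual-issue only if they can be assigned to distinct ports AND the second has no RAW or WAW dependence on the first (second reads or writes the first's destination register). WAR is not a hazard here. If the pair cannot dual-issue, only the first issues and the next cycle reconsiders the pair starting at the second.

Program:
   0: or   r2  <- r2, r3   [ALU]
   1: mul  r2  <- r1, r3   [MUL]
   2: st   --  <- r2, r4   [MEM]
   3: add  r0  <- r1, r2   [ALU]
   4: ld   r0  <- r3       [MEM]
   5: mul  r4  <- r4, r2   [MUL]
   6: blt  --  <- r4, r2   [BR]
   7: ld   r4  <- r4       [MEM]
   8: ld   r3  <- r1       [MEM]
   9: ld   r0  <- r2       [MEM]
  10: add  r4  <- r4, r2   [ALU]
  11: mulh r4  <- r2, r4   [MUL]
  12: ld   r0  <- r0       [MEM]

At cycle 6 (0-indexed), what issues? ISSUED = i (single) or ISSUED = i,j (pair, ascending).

ISSUED = 8

0. or @i0  | WAW r2
1. mul @i1  | RAW r2
2. st/add @i2,i3  | dual
3. ld/mul @i4,i5  | dual
4. blt @i6  | no-port BR/MEM
5. ld @i7  | no-port MEM/MEM
6. ld @i8  | no-port MEM/MEM
7. ld/add @i9,i10  | dual
8. mulh/ld @i11,i12  | dual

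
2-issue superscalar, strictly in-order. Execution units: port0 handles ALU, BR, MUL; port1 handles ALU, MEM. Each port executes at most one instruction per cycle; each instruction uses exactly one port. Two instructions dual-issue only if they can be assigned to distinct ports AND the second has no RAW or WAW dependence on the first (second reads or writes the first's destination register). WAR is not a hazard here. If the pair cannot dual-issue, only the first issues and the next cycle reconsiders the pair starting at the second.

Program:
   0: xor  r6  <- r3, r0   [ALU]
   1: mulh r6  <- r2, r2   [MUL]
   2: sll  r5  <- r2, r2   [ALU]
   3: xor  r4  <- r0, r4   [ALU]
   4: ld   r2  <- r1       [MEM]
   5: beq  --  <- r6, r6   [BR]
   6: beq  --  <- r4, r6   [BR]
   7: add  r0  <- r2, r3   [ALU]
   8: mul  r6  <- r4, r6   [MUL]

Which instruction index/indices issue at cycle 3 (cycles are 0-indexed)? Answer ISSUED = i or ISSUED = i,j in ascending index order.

#0 head=0: xor i0 WAW r6
#1 head=1: mulh;sll i1&i2 dual
#2 head=3: xor;ld i3&i4 dual
#3 head=5: beq i5 no-port BR/BR
#4 head=6: beq;add i6&i7 dual
#5 head=8: mul i8 tail

ISSUED = 5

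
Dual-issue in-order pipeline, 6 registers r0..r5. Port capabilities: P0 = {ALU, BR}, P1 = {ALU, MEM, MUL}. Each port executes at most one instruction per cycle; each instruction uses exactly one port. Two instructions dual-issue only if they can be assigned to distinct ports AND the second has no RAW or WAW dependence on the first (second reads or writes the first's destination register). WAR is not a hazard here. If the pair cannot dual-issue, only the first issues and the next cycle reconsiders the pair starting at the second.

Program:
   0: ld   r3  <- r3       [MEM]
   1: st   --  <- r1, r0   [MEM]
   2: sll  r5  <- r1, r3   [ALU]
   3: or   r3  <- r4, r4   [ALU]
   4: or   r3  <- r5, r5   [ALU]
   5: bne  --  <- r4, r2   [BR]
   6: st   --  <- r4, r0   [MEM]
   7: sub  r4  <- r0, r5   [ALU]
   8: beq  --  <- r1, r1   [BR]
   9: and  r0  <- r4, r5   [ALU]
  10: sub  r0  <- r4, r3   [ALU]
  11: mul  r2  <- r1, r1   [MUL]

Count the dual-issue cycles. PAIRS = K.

PAIRS = 5

t=0 i0:ld ; no-port MEM/MEM
t=1 i1&i2:st;sll ; dual
t=2 i3:or ; WAW r3
t=3 i4&i5:or;bne ; dual
t=4 i6&i7:st;sub ; dual
t=5 i8&i9:beq;and ; dual
t=6 i10&i11:sub;mul ; dual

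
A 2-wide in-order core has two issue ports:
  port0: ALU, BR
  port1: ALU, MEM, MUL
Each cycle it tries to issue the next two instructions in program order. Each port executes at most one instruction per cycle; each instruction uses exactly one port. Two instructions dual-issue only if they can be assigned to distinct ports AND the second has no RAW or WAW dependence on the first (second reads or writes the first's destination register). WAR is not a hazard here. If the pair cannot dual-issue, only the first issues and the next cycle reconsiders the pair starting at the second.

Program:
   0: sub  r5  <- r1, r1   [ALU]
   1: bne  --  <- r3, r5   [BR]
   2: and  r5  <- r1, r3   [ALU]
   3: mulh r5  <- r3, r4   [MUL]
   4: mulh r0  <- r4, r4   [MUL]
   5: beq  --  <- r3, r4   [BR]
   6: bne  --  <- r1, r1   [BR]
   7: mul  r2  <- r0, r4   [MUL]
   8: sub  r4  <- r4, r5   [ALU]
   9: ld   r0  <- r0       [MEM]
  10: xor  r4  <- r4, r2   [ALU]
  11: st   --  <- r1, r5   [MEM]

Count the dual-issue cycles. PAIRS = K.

PAIRS = 5

#0 head=0: sub.ALU i0 RAW r5
#1 head=1: bne.BR;and.ALU i1/i2 dual
#2 head=3: mulh.MUL i3 no-port MUL/MUL
#3 head=4: mulh.MUL;beq.BR i4/i5 dual
#4 head=6: bne.BR;mul.MUL i6/i7 dual
#5 head=8: sub.ALU;ld.MEM i8/i9 dual
#6 head=10: xor.ALU;st.MEM i10/i11 dual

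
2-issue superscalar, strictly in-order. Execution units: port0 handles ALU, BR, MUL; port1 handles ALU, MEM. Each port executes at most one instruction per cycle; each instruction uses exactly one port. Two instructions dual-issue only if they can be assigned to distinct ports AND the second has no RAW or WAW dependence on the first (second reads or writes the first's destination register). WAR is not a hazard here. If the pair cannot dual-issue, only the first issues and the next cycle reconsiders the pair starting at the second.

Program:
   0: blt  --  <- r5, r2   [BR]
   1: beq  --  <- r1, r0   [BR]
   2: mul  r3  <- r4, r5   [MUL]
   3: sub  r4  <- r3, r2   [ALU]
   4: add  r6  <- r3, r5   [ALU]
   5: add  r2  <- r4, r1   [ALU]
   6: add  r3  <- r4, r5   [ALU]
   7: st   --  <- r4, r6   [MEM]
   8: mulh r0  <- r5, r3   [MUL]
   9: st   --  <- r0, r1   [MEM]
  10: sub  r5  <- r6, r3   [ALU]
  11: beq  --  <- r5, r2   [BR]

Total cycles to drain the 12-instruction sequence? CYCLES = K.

CYCLES = 8

#0 head=0: blt.BR i0 no-port BR/BR
#1 head=1: beq.BR i1 no-port BR/MUL
#2 head=2: mul.MUL i2 RAW r3
#3 head=3: sub.ALU+add.ALU i3&i4 2-wide
#4 head=5: add.ALU+add.ALU i5&i6 2-wide
#5 head=7: st.MEM+mulh.MUL i7&i8 2-wide
#6 head=9: st.MEM+sub.ALU i9&i10 2-wide
#7 head=11: beq.BR i11 tail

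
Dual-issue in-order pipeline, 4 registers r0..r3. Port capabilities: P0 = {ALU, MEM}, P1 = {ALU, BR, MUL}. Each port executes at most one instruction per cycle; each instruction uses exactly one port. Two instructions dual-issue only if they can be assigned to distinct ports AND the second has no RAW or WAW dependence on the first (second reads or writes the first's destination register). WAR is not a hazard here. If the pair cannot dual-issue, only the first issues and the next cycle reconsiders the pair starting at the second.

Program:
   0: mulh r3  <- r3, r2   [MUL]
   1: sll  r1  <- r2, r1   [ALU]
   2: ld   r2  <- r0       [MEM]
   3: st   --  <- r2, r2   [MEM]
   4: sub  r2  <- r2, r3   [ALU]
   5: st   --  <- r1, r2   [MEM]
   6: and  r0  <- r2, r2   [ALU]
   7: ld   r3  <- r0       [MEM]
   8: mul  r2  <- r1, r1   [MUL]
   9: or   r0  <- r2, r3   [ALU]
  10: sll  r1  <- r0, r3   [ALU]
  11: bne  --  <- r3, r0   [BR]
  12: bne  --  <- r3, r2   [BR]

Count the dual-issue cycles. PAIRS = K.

PAIRS = 5

c0: i0+i1 mulh.MUL sll.ALU  pair
c1: i2 ld.MEM  no-port MEM/MEM
c2: i3+i4 st.MEM sub.ALU  pair
c3: i5+i6 st.MEM and.ALU  pair
c4: i7+i8 ld.MEM mul.MUL  pair
c5: i9 or.ALU  RAW r0
c6: i10+i11 sll.ALU bne.BR  pair
c7: i12 bne.BR  tail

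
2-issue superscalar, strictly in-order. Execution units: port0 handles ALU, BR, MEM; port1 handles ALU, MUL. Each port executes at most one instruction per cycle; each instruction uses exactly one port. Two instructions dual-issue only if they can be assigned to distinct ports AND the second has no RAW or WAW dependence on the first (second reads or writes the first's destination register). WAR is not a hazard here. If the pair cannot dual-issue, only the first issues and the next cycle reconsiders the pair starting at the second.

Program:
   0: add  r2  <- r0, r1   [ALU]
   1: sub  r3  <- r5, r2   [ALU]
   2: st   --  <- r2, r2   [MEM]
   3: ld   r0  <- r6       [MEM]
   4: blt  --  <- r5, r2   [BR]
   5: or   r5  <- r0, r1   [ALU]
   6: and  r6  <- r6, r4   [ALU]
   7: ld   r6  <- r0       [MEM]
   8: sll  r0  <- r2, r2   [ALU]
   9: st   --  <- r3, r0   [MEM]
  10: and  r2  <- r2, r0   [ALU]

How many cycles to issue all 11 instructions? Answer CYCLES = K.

CYCLES = 7

[0] i0  add  -- RAW r2
[1] i1+i2  sub/st  -- 2-wide
[2] i3  ld  -- no-port MEM/BR
[3] i4+i5  blt/or  -- 2-wide
[4] i6  and  -- WAW r6
[5] i7+i8  ld/sll  -- 2-wide
[6] i9+i10  st/and  -- 2-wide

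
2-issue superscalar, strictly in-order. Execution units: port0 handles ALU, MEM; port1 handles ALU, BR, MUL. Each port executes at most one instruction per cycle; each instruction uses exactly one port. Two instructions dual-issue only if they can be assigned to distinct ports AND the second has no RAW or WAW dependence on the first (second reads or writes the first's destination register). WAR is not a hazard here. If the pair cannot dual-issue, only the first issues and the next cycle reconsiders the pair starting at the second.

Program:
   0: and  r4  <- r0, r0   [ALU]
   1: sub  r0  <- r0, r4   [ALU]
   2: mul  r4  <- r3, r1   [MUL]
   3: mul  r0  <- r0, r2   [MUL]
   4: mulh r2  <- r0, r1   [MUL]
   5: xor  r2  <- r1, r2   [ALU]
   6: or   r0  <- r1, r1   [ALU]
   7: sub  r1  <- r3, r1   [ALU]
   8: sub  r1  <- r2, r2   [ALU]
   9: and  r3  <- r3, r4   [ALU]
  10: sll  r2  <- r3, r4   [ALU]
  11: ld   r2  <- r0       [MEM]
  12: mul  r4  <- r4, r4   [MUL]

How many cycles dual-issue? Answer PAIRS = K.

PAIRS = 4

0. and.ALU @i0  | RAW r4
1. sub.ALU mul.MUL @i1&i2  | pair
2. mul.MUL @i3  | no-port MUL/MUL
3. mulh.MUL @i4  | RAW+WAW r2
4. xor.ALU or.ALU @i5&i6  | pair
5. sub.ALU @i7  | WAW r1
6. sub.ALU and.ALU @i8&i9  | pair
7. sll.ALU @i10  | WAW r2
8. ld.MEM mul.MUL @i11&i12  | pair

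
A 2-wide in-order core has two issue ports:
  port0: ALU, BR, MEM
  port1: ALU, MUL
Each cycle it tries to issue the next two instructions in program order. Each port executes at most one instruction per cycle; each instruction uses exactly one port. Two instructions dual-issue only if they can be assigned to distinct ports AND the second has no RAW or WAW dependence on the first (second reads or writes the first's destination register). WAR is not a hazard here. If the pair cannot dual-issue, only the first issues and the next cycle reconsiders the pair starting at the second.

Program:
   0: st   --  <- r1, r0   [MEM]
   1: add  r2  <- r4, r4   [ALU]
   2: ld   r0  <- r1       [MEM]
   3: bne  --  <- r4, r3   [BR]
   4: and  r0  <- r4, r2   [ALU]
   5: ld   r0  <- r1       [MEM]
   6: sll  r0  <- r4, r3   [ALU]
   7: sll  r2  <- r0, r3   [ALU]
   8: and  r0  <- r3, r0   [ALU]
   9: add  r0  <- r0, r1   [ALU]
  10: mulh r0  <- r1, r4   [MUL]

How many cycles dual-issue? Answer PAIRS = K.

PAIRS = 3

#0 head=0: st/add i0+i1 pair
#1 head=2: ld i2 no-port MEM/BR
#2 head=3: bne/and i3+i4 pair
#3 head=5: ld i5 WAW r0
#4 head=6: sll i6 RAW r0
#5 head=7: sll/and i7+i8 pair
#6 head=9: add i9 WAW r0
#7 head=10: mulh i10 tail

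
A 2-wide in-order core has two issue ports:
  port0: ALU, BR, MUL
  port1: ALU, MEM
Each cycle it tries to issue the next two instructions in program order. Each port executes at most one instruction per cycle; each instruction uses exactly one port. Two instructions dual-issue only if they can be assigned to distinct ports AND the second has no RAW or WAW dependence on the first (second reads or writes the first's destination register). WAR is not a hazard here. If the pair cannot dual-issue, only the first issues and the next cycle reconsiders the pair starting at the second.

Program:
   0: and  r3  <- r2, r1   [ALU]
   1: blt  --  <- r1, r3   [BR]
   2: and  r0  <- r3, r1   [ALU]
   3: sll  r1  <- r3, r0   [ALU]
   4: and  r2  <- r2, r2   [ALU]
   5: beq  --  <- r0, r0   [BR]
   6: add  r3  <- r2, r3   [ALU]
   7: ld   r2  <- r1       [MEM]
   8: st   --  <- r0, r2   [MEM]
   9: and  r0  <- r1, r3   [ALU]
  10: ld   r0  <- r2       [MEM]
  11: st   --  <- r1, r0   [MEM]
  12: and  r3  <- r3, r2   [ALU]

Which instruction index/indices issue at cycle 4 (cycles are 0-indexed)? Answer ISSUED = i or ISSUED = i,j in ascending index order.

ISSUED = 7

0. and.ALU @i0  | RAW r3
1. blt.BR and.ALU @i1,i2  | dual
2. sll.ALU and.ALU @i3,i4  | dual
3. beq.BR add.ALU @i5,i6  | dual
4. ld.MEM @i7  | no-port MEM/MEM
5. st.MEM and.ALU @i8,i9  | dual
6. ld.MEM @i10  | no-port MEM/MEM
7. st.MEM and.ALU @i11,i12  | dual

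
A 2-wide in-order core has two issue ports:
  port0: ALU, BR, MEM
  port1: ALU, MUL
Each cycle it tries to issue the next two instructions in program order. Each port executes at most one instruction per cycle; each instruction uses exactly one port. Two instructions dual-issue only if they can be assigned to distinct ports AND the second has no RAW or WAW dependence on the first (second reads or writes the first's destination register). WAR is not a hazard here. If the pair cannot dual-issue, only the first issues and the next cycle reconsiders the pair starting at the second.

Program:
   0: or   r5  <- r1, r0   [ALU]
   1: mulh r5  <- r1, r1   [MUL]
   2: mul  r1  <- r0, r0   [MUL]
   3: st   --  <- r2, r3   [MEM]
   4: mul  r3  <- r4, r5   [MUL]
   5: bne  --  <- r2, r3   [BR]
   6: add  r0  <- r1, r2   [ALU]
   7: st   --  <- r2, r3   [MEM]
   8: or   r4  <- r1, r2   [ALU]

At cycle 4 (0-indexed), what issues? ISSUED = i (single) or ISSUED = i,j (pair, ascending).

[0] i0  or  -- WAW r5
[1] i1  mulh  -- no-port MUL/MUL
[2] i2/i3  mul;st  -- pair
[3] i4  mul  -- RAW r3
[4] i5/i6  bne;add  -- pair
[5] i7/i8  st;or  -- pair

ISSUED = 5,6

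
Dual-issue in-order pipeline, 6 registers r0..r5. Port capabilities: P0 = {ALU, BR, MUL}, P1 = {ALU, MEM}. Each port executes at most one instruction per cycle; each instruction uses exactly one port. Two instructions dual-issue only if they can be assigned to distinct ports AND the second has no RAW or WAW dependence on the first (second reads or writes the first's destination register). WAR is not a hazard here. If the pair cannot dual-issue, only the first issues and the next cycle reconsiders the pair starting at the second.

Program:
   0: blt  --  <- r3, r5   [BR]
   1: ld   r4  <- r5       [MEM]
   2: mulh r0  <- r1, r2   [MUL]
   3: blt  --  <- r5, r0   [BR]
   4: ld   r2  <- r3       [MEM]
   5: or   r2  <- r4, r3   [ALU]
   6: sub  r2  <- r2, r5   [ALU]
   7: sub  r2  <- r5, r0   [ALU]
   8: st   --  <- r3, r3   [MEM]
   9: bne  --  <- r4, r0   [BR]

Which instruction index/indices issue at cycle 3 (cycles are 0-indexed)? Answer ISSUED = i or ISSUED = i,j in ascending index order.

[0] i0&i1  blt.BR/ld.MEM  -- dual
[1] i2  mulh.MUL  -- no-port MUL/BR
[2] i3&i4  blt.BR/ld.MEM  -- dual
[3] i5  or.ALU  -- RAW+WAW r2
[4] i6  sub.ALU  -- WAW r2
[5] i7&i8  sub.ALU/st.MEM  -- dual
[6] i9  bne.BR  -- tail

ISSUED = 5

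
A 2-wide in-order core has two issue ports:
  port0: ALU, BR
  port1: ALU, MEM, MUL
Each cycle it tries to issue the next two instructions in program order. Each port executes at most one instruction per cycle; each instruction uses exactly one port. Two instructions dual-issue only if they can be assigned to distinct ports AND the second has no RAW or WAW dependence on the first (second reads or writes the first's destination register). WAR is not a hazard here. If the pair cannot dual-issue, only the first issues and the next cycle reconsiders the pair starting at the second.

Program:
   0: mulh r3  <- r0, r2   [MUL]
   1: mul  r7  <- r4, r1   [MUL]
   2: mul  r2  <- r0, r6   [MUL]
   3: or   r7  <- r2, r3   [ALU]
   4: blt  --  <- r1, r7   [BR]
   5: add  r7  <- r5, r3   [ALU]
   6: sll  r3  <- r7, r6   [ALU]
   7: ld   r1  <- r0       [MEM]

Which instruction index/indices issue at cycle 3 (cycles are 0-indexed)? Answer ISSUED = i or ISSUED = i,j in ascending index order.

ISSUED = 3

[0] i0  mulh.MUL  -- no-port MUL/MUL
[1] i1  mul.MUL  -- no-port MUL/MUL
[2] i2  mul.MUL  -- RAW r2
[3] i3  or.ALU  -- RAW r7
[4] i4,i5  blt.BR/add.ALU  -- dual
[5] i6,i7  sll.ALU/ld.MEM  -- dual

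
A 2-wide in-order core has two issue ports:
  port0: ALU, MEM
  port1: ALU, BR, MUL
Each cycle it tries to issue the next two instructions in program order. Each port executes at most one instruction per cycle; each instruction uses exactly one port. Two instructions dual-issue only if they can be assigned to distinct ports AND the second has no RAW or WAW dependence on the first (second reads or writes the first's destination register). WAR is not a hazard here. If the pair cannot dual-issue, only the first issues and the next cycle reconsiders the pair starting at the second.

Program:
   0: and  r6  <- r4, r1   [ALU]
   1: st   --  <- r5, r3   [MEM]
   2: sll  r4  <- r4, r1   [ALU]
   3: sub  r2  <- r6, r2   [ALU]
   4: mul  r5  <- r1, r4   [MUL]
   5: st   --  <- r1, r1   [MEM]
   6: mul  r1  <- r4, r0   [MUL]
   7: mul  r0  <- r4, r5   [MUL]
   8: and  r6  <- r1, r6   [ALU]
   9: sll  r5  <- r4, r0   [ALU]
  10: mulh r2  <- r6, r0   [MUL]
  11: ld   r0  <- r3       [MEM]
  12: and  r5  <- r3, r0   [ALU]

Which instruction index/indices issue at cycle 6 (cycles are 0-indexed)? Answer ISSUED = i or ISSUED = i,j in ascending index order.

[0] i0/i1  and+st  -- dual
[1] i2/i3  sll+sub  -- dual
[2] i4/i5  mul+st  -- dual
[3] i6  mul  -- no-port MUL/MUL
[4] i7/i8  mul+and  -- dual
[5] i9/i10  sll+mulh  -- dual
[6] i11  ld  -- RAW r0
[7] i12  and  -- tail

ISSUED = 11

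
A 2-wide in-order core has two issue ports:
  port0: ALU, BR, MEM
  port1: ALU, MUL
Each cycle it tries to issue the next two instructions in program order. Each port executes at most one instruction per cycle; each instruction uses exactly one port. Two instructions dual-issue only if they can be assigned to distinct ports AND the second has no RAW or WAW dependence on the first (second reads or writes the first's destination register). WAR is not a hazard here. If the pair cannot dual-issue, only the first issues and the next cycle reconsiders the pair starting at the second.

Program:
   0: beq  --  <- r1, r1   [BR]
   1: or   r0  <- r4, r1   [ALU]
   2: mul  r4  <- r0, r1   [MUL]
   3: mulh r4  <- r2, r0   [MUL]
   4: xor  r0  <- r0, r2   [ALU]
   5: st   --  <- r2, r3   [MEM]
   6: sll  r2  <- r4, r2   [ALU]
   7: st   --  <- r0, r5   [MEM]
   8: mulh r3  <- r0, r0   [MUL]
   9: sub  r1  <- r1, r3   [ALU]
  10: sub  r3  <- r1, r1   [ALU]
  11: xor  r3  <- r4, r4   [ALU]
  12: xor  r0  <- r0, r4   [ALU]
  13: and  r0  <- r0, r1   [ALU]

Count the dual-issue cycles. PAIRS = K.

PAIRS = 5

#0 head=0: beq/or i0,i1 2-wide
#1 head=2: mul i2 no-port MUL/MUL
#2 head=3: mulh/xor i3,i4 2-wide
#3 head=5: st/sll i5,i6 2-wide
#4 head=7: st/mulh i7,i8 2-wide
#5 head=9: sub i9 RAW r1
#6 head=10: sub i10 WAW r3
#7 head=11: xor/xor i11,i12 2-wide
#8 head=13: and i13 tail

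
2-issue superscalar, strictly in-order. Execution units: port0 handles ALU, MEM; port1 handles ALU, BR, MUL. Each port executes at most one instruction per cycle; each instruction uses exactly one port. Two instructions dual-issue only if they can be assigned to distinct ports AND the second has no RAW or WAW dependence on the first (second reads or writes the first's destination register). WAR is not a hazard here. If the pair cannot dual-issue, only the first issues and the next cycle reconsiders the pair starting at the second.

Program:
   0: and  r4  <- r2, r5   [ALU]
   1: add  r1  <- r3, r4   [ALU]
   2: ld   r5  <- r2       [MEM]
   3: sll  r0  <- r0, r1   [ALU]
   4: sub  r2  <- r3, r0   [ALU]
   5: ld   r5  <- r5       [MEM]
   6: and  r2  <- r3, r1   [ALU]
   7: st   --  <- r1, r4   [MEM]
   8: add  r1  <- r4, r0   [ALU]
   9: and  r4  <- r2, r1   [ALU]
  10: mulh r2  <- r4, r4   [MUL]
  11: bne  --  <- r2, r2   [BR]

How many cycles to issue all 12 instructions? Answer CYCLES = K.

0. and.ALU @i0  | RAW r4
1. add.ALU;ld.MEM @i1,i2  | dual
2. sll.ALU @i3  | RAW r0
3. sub.ALU;ld.MEM @i4,i5  | dual
4. and.ALU;st.MEM @i6,i7  | dual
5. add.ALU @i8  | RAW r1
6. and.ALU @i9  | RAW r4
7. mulh.MUL @i10  | no-port MUL/BR
8. bne.BR @i11  | tail

CYCLES = 9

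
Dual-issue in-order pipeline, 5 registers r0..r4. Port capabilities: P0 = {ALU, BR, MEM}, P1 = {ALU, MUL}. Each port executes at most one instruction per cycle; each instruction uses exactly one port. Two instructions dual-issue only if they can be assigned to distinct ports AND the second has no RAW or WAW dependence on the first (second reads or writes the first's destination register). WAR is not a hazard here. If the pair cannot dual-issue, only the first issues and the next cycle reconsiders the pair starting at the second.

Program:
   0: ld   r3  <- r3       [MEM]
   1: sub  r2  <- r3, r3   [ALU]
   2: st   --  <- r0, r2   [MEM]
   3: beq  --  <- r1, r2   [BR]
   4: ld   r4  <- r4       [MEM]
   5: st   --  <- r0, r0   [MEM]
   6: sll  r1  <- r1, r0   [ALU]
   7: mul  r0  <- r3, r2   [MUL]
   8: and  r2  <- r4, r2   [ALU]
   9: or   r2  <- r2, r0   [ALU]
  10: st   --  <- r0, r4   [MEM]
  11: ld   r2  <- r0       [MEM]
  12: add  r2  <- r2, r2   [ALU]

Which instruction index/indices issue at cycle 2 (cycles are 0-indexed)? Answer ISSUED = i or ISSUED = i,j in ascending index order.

#0 head=0: ld.MEM i0 RAW r3
#1 head=1: sub.ALU i1 RAW r2
#2 head=2: st.MEM i2 no-port MEM/BR
#3 head=3: beq.BR i3 no-port BR/MEM
#4 head=4: ld.MEM i4 no-port MEM/MEM
#5 head=5: st.MEM/sll.ALU i5&i6 pair
#6 head=7: mul.MUL/and.ALU i7&i8 pair
#7 head=9: or.ALU/st.MEM i9&i10 pair
#8 head=11: ld.MEM i11 RAW+WAW r2
#9 head=12: add.ALU i12 tail

ISSUED = 2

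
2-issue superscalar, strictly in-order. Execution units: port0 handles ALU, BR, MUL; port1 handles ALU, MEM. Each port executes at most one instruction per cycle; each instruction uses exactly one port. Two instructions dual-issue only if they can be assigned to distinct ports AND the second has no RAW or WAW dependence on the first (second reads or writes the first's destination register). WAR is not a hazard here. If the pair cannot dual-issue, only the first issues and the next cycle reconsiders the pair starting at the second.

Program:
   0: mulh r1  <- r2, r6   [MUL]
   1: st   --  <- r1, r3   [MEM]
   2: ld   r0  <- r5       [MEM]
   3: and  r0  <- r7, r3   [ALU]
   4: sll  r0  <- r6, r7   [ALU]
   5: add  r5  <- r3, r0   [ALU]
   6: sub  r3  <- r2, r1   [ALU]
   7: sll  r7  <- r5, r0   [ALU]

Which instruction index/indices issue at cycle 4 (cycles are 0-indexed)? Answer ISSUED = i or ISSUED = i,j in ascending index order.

ISSUED = 4

#0 head=0: mulh i0 RAW r1
#1 head=1: st i1 no-port MEM/MEM
#2 head=2: ld i2 WAW r0
#3 head=3: and i3 WAW r0
#4 head=4: sll i4 RAW r0
#5 head=5: add+sub i5+i6 dual
#6 head=7: sll i7 tail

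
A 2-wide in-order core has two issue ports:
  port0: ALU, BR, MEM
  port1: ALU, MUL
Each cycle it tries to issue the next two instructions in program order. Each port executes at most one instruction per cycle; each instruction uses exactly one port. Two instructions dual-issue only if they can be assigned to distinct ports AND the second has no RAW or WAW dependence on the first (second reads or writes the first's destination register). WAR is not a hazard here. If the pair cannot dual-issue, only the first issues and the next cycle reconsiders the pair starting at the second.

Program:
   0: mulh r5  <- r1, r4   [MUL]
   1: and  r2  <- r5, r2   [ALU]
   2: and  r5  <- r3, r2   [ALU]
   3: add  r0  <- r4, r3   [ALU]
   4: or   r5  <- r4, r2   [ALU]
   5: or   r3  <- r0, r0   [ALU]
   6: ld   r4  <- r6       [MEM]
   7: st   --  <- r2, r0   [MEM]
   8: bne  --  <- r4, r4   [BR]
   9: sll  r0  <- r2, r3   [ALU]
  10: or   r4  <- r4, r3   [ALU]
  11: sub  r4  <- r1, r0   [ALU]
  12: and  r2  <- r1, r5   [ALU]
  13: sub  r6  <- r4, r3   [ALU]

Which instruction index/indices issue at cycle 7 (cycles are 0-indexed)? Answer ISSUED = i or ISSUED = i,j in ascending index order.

0. mulh @i0  | RAW r5
1. and @i1  | RAW r2
2. and+add @i2/i3  | pair
3. or+or @i4/i5  | pair
4. ld @i6  | no-port MEM/MEM
5. st @i7  | no-port MEM/BR
6. bne+sll @i8/i9  | pair
7. or @i10  | WAW r4
8. sub+and @i11/i12  | pair
9. sub @i13  | tail

ISSUED = 10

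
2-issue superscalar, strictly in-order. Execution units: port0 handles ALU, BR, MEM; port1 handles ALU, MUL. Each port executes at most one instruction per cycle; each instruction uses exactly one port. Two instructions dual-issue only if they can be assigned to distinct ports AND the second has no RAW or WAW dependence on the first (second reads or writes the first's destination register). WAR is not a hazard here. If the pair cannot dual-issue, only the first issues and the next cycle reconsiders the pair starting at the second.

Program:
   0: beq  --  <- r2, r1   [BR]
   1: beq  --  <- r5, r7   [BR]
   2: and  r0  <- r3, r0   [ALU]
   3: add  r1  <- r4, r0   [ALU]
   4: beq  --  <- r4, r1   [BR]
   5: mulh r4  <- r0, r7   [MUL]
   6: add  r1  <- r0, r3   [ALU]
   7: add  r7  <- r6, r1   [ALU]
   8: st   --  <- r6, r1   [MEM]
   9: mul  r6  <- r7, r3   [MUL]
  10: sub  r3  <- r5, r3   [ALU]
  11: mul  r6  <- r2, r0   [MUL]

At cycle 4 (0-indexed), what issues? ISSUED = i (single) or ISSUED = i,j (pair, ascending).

c0: i0 beq.BR  no-port BR/BR
c1: i1&i2 beq.BR;and.ALU  dual
c2: i3 add.ALU  RAW r1
c3: i4&i5 beq.BR;mulh.MUL  dual
c4: i6 add.ALU  RAW r1
c5: i7&i8 add.ALU;st.MEM  dual
c6: i9&i10 mul.MUL;sub.ALU  dual
c7: i11 mul.MUL  tail

ISSUED = 6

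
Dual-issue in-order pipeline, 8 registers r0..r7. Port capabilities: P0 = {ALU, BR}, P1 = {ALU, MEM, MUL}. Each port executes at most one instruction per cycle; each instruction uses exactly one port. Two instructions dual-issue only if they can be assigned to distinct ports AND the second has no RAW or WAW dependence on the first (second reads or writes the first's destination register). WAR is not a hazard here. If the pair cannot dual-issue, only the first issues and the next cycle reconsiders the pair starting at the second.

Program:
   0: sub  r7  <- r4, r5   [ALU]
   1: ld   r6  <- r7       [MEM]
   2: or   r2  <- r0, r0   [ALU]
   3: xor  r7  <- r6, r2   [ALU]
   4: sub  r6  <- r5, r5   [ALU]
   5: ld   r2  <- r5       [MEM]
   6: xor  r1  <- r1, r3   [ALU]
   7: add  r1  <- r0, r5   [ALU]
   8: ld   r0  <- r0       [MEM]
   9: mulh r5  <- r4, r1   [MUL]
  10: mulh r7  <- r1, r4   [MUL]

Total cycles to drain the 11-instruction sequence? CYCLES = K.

CYCLES = 7

0. sub.ALU @i0  | RAW r7
1. ld.MEM or.ALU @i1+i2  | pair
2. xor.ALU sub.ALU @i3+i4  | pair
3. ld.MEM xor.ALU @i5+i6  | pair
4. add.ALU ld.MEM @i7+i8  | pair
5. mulh.MUL @i9  | no-port MUL/MUL
6. mulh.MUL @i10  | tail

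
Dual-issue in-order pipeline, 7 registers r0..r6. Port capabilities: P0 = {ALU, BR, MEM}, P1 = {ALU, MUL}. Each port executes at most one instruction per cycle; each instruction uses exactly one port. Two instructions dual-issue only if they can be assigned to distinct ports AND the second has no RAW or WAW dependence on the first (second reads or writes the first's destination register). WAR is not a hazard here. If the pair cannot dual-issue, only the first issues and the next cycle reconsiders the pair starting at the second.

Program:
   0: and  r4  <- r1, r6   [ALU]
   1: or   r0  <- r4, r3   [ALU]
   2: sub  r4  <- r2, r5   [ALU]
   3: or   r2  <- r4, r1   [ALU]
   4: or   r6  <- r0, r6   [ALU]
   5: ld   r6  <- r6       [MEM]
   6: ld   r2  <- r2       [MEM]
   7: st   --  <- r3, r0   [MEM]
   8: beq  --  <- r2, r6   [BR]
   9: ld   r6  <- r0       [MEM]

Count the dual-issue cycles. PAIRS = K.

[0] i0  and  -- RAW r4
[1] i1,i2  or/sub  -- dual
[2] i3,i4  or/or  -- dual
[3] i5  ld  -- no-port MEM/MEM
[4] i6  ld  -- no-port MEM/MEM
[5] i7  st  -- no-port MEM/BR
[6] i8  beq  -- no-port BR/MEM
[7] i9  ld  -- tail

PAIRS = 2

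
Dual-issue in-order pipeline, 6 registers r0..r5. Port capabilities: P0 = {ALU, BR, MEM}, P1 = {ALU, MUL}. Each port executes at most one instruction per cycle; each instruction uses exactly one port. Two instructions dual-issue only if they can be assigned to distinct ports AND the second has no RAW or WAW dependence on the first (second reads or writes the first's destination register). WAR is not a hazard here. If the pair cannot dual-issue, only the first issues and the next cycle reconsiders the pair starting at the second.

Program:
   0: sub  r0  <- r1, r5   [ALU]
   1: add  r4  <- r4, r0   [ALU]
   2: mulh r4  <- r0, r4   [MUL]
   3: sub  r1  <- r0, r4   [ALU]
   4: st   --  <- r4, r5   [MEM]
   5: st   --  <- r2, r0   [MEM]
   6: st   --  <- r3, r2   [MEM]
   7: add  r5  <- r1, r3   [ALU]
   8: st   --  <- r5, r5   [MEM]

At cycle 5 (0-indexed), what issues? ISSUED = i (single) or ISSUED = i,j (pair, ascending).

0. sub @i0  | RAW r0
1. add @i1  | RAW+WAW r4
2. mulh @i2  | RAW r4
3. sub/st @i3&i4  | 2-wide
4. st @i5  | no-port MEM/MEM
5. st/add @i6&i7  | 2-wide
6. st @i8  | tail

ISSUED = 6,7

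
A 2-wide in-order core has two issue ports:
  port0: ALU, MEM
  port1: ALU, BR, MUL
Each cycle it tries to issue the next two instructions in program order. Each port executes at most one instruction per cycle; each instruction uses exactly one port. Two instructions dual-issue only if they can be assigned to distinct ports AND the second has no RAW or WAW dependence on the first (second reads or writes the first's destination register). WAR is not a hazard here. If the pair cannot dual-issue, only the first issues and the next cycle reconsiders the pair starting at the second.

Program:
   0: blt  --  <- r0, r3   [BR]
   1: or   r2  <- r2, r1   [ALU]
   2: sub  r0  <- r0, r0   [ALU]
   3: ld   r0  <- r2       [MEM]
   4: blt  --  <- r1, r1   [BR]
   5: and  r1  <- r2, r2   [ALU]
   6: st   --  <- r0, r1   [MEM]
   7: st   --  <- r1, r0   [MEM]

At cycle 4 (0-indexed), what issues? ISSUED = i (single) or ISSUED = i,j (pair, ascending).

t=0 i0&i1:blt or ; 2-wide
t=1 i2:sub ; WAW r0
t=2 i3&i4:ld blt ; 2-wide
t=3 i5:and ; RAW r1
t=4 i6:st ; no-port MEM/MEM
t=5 i7:st ; tail

ISSUED = 6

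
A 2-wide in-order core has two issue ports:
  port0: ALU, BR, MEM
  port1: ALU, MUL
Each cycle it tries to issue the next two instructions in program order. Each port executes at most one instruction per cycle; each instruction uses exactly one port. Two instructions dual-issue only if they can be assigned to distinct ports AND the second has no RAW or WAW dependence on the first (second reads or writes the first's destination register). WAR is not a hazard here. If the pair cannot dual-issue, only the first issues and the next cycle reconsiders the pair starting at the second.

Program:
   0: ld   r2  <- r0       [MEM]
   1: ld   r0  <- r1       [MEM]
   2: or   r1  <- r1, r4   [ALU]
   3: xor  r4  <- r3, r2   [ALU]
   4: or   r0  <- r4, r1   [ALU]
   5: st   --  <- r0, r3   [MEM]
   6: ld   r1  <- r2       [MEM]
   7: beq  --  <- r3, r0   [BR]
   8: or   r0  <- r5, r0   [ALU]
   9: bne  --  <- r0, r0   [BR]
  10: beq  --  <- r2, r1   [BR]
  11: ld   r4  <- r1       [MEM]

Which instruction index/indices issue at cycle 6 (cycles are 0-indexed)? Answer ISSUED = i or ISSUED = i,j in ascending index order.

c0: i0 ld.MEM  no-port MEM/MEM
c1: i1,i2 ld.MEM+or.ALU  pair
c2: i3 xor.ALU  RAW r4
c3: i4 or.ALU  RAW r0
c4: i5 st.MEM  no-port MEM/MEM
c5: i6 ld.MEM  no-port MEM/BR
c6: i7,i8 beq.BR+or.ALU  pair
c7: i9 bne.BR  no-port BR/BR
c8: i10 beq.BR  no-port BR/MEM
c9: i11 ld.MEM  tail

ISSUED = 7,8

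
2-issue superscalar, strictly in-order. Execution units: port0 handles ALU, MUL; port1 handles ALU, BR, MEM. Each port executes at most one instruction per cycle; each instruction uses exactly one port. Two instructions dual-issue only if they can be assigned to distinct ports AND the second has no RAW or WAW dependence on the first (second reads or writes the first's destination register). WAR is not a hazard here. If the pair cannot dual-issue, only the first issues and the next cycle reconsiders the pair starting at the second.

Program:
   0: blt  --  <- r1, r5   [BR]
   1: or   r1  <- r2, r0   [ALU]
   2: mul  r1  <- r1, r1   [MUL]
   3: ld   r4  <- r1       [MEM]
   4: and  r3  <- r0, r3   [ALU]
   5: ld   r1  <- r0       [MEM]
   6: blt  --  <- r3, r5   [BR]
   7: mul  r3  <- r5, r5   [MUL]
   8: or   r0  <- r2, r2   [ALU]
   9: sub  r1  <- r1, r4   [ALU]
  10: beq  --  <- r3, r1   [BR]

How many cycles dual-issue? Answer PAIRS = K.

  cy0 -> i0+i1 (blt/or) pair
  cy1 -> i2 (mul) RAW r1
  cy2 -> i3+i4 (ld/and) pair
  cy3 -> i5 (ld) no-port MEM/BR
  cy4 -> i6+i7 (blt/mul) pair
  cy5 -> i8+i9 (or/sub) pair
  cy6 -> i10 (beq) tail

PAIRS = 4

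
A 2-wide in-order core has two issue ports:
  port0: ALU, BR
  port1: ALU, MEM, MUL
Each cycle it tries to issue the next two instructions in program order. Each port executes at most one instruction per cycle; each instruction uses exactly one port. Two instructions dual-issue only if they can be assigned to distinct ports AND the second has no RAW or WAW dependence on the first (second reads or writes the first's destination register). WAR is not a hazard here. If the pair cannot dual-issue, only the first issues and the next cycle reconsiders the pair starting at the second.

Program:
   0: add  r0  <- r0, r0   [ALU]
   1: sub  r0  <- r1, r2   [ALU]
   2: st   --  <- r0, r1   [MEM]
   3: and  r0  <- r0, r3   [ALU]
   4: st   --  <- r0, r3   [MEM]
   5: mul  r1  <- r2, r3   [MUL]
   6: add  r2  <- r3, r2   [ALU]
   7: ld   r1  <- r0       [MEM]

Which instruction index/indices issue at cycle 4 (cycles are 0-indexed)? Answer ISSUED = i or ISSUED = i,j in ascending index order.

[0] i0  add  -- WAW r0
[1] i1  sub  -- RAW r0
[2] i2&i3  st;and  -- pair
[3] i4  st  -- no-port MEM/MUL
[4] i5&i6  mul;add  -- pair
[5] i7  ld  -- tail

ISSUED = 5,6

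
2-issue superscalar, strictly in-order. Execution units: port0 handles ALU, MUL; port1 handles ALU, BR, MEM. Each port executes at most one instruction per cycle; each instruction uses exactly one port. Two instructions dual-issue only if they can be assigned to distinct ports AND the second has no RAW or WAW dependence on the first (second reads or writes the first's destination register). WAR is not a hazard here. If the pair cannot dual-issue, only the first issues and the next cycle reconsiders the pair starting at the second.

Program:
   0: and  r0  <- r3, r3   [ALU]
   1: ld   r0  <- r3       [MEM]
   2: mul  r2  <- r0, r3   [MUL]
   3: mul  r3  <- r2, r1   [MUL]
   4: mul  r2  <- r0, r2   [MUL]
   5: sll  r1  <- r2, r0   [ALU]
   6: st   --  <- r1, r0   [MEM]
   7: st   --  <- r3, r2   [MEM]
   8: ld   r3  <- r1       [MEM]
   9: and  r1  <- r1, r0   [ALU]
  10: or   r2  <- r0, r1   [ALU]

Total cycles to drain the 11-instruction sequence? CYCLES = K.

CYCLES = 10

t=0 i0:and.ALU ; WAW r0
t=1 i1:ld.MEM ; RAW r0
t=2 i2:mul.MUL ; no-port MUL/MUL
t=3 i3:mul.MUL ; no-port MUL/MUL
t=4 i4:mul.MUL ; RAW r2
t=5 i5:sll.ALU ; RAW r1
t=6 i6:st.MEM ; no-port MEM/MEM
t=7 i7:st.MEM ; no-port MEM/MEM
t=8 i8/i9:ld.MEM+and.ALU ; pair
t=9 i10:or.ALU ; tail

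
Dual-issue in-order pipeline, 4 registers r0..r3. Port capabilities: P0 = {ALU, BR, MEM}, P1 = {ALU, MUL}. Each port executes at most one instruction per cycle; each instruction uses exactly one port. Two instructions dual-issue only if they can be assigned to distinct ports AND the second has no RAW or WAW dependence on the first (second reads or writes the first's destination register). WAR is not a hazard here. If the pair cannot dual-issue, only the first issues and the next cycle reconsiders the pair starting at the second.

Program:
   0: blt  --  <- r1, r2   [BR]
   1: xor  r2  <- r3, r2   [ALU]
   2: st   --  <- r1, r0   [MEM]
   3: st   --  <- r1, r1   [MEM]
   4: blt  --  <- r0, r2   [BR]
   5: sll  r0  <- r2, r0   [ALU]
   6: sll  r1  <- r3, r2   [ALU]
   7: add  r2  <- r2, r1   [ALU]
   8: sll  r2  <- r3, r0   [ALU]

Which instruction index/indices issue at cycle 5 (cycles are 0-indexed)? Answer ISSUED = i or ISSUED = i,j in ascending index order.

ISSUED = 7

#0 head=0: blt+xor i0,i1 2-wide
#1 head=2: st i2 no-port MEM/MEM
#2 head=3: st i3 no-port MEM/BR
#3 head=4: blt+sll i4,i5 2-wide
#4 head=6: sll i6 RAW r1
#5 head=7: add i7 WAW r2
#6 head=8: sll i8 tail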